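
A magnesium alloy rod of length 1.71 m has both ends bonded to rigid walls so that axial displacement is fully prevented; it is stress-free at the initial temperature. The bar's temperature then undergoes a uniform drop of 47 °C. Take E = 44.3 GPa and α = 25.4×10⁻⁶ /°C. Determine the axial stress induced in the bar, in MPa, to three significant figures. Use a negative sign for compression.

52.9 MPa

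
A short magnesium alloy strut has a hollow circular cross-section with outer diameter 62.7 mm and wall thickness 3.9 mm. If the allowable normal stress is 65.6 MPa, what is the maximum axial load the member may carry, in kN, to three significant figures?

A = 720.4 mm².
P_max = σ_allow · A = 65.6 · 720.4 = 47260 N = 47.26 kN.

47.3 kN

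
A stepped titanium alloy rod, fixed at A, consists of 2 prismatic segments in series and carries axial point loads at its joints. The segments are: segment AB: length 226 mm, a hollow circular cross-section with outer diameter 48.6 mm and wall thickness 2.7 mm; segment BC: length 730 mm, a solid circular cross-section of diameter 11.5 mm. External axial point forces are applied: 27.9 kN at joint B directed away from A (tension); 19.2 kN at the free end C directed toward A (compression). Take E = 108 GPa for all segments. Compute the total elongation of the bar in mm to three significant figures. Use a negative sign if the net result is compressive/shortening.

-1.20 mm

Internal axial forces (sectioning from the free end, tension +): N_BC = -19.2 kN, N_AB = 8.7 kN.
A_AB = 389.3 mm².
A_BC = 103.9 mm².
δ_AB = 8700·226/(389.3·108000) = 0.04676 mm
δ_BC = -19200·730/(103.9·108000) = -1.249 mm
δ = Σδ_i = -1.203 mm.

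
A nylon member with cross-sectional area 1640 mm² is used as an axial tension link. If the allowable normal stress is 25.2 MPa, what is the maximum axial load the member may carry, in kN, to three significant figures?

41.3 kN

P_max = σ_allow · A = 25.2 · 1640 = 41330 N = 41.33 kN.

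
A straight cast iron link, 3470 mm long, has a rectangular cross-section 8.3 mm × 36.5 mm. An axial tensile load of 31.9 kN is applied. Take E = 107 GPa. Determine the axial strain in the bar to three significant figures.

A = 303 mm².
σ = N/A = 105.3 MPa; ε = σ/E = 105.3/107000 = 9.841e-04.

9.84e-04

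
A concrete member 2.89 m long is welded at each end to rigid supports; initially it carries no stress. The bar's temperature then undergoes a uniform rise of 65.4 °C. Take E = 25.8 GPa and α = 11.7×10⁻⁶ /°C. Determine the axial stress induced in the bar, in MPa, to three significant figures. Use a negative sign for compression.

-19.7 MPa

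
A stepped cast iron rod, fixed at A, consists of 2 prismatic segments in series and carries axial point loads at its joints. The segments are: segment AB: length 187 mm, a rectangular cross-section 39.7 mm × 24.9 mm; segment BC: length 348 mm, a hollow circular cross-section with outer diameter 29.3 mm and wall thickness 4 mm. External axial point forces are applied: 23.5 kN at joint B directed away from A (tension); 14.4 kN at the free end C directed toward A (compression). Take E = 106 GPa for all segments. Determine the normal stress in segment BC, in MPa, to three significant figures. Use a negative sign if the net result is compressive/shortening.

Internal axial forces (sectioning from the free end, tension +): N_BC = -14.4 kN, N_AB = 9.1 kN.
A_BC = 317.9 mm².
σ_BC = N_BC/A_BC = -14400/317.9 = -45.29 MPa.

-45.3 MPa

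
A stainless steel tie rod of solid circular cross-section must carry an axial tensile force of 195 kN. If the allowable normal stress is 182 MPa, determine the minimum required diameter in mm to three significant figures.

Required area A ≥ P/σ_allow = 195000/182 = 1071 mm².
For a solid circular section, d ≥ √(4A/π) = 36.93 mm.

36.9 mm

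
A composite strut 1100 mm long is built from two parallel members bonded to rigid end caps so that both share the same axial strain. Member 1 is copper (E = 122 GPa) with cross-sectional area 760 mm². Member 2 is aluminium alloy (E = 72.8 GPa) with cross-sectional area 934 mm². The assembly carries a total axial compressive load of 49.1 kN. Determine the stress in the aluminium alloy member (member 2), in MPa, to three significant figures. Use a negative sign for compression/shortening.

Equal strain + equilibrium ⇒ each member carries load in proportion to AE: A₁E₁ = 92720000 N, A₂E₂ = 68000000 N, ΣAE = 160700000 N.
σ₂ = P·E₂/ΣAE = -49100·72800/160700000 = -22.24 MPa.

-22.2 MPa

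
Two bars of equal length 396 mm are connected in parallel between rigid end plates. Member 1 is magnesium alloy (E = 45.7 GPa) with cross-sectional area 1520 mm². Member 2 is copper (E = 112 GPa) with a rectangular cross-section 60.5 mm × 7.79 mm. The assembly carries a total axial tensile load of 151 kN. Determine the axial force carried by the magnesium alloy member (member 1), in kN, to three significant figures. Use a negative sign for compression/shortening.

85.8 kN

A_2 = 471.3 mm².
Equal strain + equilibrium ⇒ each member carries load in proportion to AE: A₁E₁ = 69460000 N, A₂E₂ = 52790000 N, ΣAE = 122200000 N.
F₁ = P·A₁E₁/ΣAE = 151000·69460000/122200000 = 85800 N.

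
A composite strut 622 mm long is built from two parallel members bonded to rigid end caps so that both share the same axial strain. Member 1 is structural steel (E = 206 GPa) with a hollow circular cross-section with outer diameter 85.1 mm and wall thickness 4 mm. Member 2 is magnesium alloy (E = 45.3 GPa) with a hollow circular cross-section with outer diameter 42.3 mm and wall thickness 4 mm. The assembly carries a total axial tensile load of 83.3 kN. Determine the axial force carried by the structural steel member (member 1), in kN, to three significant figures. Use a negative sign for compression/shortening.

A_1 = 1019 mm².
A_2 = 481.3 mm².
Equal strain + equilibrium ⇒ each member carries load in proportion to AE: A₁E₁ = 209900000 N, A₂E₂ = 21800000 N, ΣAE = 231700000 N.
F₁ = P·A₁E₁/ΣAE = 83300·209900000/231700000 = 75460 N.

75.5 kN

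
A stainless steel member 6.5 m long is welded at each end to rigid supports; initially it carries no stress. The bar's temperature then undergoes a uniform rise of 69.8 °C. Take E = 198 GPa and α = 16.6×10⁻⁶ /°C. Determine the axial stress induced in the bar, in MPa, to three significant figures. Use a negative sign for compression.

Free thermal expansion αLΔT = 16.6e-6 · 6500 · 69.8 = 7.531 mm.
The walls impose strain ε = −(7.531)/6500 = -1.1587e-03; σ = Eε = 198000 · -1.1587e-03 = -229.4 MPa.

-229 MPa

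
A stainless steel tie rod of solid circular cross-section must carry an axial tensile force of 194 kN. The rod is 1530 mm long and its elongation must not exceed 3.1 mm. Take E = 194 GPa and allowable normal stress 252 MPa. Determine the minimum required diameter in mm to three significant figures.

Required area A ≥ P/σ_allow = 194000/252 = 769.8 mm².
For a solid circular section, d ≥ √(4A/π) = 31.31 mm.
Elongation limit: A ≥ PL/(Eδ_allow) = 194000·1530/(194000·3.1) = 493.5 mm² ⇒ d ≥ 25.07 mm.
The stress limit governs.

31.3 mm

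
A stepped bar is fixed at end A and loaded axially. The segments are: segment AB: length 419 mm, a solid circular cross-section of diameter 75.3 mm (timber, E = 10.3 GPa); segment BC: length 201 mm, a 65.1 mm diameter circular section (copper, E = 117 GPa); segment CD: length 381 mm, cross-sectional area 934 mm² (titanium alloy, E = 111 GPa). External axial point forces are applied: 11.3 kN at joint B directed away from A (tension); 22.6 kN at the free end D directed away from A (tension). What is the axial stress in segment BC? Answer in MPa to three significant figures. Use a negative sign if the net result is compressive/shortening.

Internal axial forces (sectioning from the free end, tension +): N_CD = 22.6 kN, N_BC = 22.6 kN, N_AB = 33.9 kN.
A_BC = 3329 mm².
σ_BC = N_BC/A_BC = 22600/3329 = 6.79 MPa.

6.79 MPa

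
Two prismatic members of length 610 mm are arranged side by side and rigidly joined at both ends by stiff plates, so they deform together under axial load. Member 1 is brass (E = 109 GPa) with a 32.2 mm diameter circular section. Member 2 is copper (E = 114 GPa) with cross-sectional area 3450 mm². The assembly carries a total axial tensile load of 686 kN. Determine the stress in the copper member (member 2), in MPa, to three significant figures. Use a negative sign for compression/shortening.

162 MPa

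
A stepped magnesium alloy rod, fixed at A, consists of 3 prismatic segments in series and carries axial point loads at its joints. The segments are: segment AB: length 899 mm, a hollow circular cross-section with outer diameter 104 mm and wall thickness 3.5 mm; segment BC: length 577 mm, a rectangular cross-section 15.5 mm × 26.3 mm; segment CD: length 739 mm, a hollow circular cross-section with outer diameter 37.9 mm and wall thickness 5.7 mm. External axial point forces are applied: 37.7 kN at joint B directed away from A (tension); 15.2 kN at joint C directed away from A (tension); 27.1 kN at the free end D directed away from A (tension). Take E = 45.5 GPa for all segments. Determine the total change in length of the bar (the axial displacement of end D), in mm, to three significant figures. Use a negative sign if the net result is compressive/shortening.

Internal axial forces (sectioning from the free end, tension +): N_CD = 27.1 kN, N_BC = 42.3 kN, N_AB = 80 kN.
A_AB = 1105 mm².
A_BC = 407.7 mm².
A_CD = 576.6 mm².
δ_AB = 80000·899/(1105·45500) = 1.43 mm
δ_BC = 42300·577/(407.7·45500) = 1.316 mm
δ_CD = 27100·739/(576.6·45500) = 0.7633 mm
δ = Σδ_i = 3.51 mm.

3.51 mm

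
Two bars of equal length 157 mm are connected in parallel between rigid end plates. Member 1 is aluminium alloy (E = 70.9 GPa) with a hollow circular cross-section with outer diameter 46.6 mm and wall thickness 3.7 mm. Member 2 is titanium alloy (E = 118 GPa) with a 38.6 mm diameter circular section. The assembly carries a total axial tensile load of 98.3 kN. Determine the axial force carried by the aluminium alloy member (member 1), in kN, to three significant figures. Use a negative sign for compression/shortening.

A_1 = 498.7 mm².
A_2 = 1170 mm².
Equal strain + equilibrium ⇒ each member carries load in proportion to AE: A₁E₁ = 35360000 N, A₂E₂ = 138100000 N, ΣAE = 173400000 N.
F₁ = P·A₁E₁/ΣAE = 98300·35360000/173400000 = 20040 N.

20.0 kN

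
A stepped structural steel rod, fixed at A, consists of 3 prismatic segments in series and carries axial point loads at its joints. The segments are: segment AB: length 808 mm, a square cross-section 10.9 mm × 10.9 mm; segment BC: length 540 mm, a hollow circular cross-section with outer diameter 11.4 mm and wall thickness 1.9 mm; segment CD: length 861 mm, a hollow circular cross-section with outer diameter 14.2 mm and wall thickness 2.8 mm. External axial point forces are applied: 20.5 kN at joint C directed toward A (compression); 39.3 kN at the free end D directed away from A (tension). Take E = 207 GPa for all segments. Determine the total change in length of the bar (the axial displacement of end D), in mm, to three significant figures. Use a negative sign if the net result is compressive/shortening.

3.11 mm

Internal axial forces (sectioning from the free end, tension +): N_CD = 39.3 kN, N_BC = 18.8 kN, N_AB = 18.8 kN.
A_AB = 118.8 mm².
A_BC = 56.71 mm².
A_CD = 100.3 mm².
δ_AB = 18800·808/(118.8·207000) = 0.6177 mm
δ_BC = 18800·540/(56.71·207000) = 0.8649 mm
δ_CD = 39300·861/(100.3·207000) = 1.63 mm
δ = Σδ_i = 3.113 mm.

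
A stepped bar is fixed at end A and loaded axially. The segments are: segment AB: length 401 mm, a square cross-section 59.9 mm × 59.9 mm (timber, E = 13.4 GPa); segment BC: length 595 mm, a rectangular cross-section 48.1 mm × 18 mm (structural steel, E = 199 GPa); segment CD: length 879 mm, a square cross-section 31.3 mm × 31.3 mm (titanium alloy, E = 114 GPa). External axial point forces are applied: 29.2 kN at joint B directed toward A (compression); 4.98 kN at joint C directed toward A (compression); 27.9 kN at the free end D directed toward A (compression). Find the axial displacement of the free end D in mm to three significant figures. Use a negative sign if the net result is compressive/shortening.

-0.851 mm

Internal axial forces (sectioning from the free end, tension +): N_CD = -27.9 kN, N_BC = -32.88 kN, N_AB = -62.08 kN.
A_AB = 3588 mm².
A_BC = 865.8 mm².
A_CD = 979.7 mm².
δ_AB = -62080·401/(3588·13400) = -0.5178 mm
δ_BC = -32880·595/(865.8·199000) = -0.1135 mm
δ_CD = -27900·879/(979.7·114000) = -0.2196 mm
δ = Σδ_i = -0.8509 mm.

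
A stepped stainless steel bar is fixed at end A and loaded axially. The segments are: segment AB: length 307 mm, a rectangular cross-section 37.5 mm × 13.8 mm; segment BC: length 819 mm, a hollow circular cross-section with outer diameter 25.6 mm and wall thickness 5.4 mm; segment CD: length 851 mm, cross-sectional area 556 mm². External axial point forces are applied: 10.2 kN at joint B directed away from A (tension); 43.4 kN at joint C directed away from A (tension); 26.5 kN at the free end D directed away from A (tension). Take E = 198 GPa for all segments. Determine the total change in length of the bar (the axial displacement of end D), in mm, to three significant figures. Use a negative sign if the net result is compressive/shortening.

Internal axial forces (sectioning from the free end, tension +): N_CD = 26.5 kN, N_BC = 69.9 kN, N_AB = 80.1 kN.
A_AB = 517.5 mm².
A_BC = 342.7 mm².
δ_AB = 80100·307/(517.5·198000) = 0.24 mm
δ_BC = 69900·819/(342.7·198000) = 0.8437 mm
δ_CD = 26500·851/(556·198000) = 0.2048 mm
δ = Σδ_i = 1.289 mm.

1.29 mm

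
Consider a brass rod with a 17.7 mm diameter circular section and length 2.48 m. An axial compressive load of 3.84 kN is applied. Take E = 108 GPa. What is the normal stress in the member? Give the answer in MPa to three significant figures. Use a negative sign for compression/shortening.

A = 246.1 mm².
σ = N/A = -3840/246.1 = -15.61 MPa.

-15.6 MPa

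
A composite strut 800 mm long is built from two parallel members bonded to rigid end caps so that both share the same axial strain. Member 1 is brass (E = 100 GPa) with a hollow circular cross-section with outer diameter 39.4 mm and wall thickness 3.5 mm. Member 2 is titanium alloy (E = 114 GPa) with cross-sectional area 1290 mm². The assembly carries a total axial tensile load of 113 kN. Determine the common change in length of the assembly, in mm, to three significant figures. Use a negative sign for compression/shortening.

A_1 = 394.7 mm².
Equal strain + equilibrium ⇒ each member carries load in proportion to AE: A₁E₁ = 39470000 N, A₂E₂ = 147100000 N, ΣAE = 186500000 N.
δ = PL/ΣAE = 113000·800/186500000 = 0.4846 mm.

0.485 mm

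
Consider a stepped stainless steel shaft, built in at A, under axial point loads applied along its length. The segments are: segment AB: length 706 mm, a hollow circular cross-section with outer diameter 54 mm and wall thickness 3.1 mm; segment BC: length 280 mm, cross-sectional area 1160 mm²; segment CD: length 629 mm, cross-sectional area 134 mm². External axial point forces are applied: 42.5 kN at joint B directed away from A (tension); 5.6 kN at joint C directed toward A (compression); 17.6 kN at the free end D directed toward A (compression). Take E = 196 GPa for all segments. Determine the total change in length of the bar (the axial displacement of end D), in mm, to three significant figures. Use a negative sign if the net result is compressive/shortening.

-0.310 mm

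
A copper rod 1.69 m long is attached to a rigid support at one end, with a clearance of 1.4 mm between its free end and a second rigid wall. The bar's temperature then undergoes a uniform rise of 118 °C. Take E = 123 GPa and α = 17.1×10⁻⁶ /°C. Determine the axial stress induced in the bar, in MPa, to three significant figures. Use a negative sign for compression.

Free thermal expansion αLΔT = 17.1e-6 · 1690 · 118 = 3.41 mm.
The walls engage after the gap closes; constrained expansion = 3.41 − 1.4 = 2.01 mm.
The walls impose strain ε = −(2.01)/1690 = -1.1894e-03; σ = Eε = 123000 · -1.1894e-03 = -146.3 MPa.

-146 MPa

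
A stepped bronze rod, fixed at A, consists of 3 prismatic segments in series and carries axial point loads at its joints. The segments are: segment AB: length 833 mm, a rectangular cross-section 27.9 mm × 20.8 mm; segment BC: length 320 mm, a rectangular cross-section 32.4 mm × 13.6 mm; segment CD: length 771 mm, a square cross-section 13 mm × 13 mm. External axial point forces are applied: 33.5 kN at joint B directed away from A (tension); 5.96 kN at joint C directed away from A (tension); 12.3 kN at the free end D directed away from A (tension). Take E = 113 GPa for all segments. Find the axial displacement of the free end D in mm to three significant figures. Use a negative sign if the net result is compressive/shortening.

1.27 mm

Internal axial forces (sectioning from the free end, tension +): N_CD = 12.3 kN, N_BC = 18.26 kN, N_AB = 51.76 kN.
A_AB = 580.3 mm².
A_BC = 440.6 mm².
A_CD = 169 mm².
δ_AB = 51760·833/(580.3·113000) = 0.6575 mm
δ_BC = 18260·320/(440.6·113000) = 0.1174 mm
δ_CD = 12300·771/(169·113000) = 0.4966 mm
δ = Σδ_i = 1.271 mm.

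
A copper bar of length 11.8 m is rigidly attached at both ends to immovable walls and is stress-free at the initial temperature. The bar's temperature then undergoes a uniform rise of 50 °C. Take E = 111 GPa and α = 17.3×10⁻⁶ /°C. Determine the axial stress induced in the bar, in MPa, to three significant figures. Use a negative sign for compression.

-96.0 MPa

Free thermal expansion αLΔT = 17.3e-6 · 11800 · 50 = 10.21 mm.
The walls impose strain ε = −(10.21)/11800 = -8.6500e-04; σ = Eε = 111000 · -8.6500e-04 = -96.02 MPa.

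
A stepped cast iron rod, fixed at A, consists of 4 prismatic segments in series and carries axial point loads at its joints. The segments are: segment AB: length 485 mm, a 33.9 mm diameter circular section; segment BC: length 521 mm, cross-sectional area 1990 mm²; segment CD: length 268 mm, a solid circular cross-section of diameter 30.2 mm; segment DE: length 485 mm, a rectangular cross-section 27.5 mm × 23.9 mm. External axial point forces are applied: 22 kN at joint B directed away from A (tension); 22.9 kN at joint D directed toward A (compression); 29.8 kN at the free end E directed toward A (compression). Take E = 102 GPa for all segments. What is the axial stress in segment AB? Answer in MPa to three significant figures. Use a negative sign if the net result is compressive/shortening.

-34.0 MPa

Internal axial forces (sectioning from the free end, tension +): N_DE = -29.8 kN, N_CD = -52.7 kN, N_BC = -52.7 kN, N_AB = -30.7 kN.
A_AB = 902.6 mm².
σ_AB = N_AB/A_AB = -30700/902.6 = -34.01 MPa.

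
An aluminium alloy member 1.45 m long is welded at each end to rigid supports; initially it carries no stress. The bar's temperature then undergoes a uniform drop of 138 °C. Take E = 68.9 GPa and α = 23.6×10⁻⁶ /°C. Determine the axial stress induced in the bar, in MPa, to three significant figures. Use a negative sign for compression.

224 MPa

Free thermal expansion αLΔT = 23.6e-6 · 1450 · -138 = -4.722 mm.
The walls impose strain ε = −(-4.722)/1450 = 3.2568e-03; σ = Eε = 68900 · 3.2568e-03 = 224.4 MPa.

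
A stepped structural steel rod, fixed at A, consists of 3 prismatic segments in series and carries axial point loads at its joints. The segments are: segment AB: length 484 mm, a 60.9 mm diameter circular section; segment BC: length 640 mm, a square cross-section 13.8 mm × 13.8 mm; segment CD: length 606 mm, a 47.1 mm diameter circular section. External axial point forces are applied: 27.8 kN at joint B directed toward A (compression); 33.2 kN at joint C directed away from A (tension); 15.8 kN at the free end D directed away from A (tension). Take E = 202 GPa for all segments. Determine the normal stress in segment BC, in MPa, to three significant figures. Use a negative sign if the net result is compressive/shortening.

257 MPa

Internal axial forces (sectioning from the free end, tension +): N_CD = 15.8 kN, N_BC = 49 kN, N_AB = 21.2 kN.
A_BC = 190.4 mm².
σ_BC = N_BC/A_BC = 49000/190.4 = 257.3 MPa.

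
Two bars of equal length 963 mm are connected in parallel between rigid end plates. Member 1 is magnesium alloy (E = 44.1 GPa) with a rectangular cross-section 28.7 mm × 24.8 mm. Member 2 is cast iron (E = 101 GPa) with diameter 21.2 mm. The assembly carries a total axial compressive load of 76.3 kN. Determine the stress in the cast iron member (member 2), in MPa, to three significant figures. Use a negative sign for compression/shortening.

-115 MPa

A_1 = 711.8 mm².
A_2 = 353 mm².
Equal strain + equilibrium ⇒ each member carries load in proportion to AE: A₁E₁ = 31390000 N, A₂E₂ = 35650000 N, ΣAE = 67040000 N.
σ₂ = P·E₂/ΣAE = -76300·101000/67040000 = -114.9 MPa.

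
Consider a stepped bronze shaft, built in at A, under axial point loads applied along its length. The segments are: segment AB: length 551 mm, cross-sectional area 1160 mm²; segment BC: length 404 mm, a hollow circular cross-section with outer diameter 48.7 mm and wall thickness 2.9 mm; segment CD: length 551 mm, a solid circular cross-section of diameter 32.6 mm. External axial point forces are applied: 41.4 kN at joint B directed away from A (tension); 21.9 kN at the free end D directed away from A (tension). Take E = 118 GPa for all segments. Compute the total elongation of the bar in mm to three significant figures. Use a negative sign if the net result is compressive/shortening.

Internal axial forces (sectioning from the free end, tension +): N_CD = 21.9 kN, N_BC = 21.9 kN, N_AB = 63.3 kN.
A_BC = 417.3 mm².
A_CD = 834.7 mm².
δ_AB = 63300·551/(1160·118000) = 0.2548 mm
δ_BC = 21900·404/(417.3·118000) = 0.1797 mm
δ_CD = 21900·551/(834.7·118000) = 0.1225 mm
δ = Σδ_i = 0.557 mm.

0.557 mm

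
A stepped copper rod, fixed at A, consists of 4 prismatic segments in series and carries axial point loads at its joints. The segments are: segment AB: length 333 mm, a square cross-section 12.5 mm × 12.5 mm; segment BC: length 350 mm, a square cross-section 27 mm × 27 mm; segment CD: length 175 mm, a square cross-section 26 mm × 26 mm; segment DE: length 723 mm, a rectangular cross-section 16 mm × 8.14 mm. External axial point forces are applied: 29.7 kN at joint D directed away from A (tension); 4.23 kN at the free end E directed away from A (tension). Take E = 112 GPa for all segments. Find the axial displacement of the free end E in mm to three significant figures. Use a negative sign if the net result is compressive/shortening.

Internal axial forces (sectioning from the free end, tension +): N_DE = 4.23 kN, N_CD = 33.93 kN, N_BC = 33.93 kN, N_AB = 33.93 kN.
A_AB = 156.2 mm².
A_BC = 729 mm².
A_CD = 676 mm².
A_DE = 130.2 mm².
δ_AB = 33930·333/(156.2·112000) = 0.6456 mm
δ_BC = 33930·350/(729·112000) = 0.1454 mm
δ_CD = 33930·175/(676·112000) = 0.07843 mm
δ_DE = 4230·723/(130.2·112000) = 0.2097 mm
δ = Σδ_i = 1.079 mm.

1.08 mm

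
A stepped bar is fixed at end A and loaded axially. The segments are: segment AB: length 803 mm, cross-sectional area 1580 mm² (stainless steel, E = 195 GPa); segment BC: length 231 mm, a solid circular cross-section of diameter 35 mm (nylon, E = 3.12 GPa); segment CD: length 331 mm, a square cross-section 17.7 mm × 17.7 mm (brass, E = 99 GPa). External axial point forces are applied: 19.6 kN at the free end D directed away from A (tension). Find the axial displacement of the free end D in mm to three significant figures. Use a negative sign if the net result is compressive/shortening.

Internal axial forces (sectioning from the free end, tension +): N_CD = 19.6 kN, N_BC = 19.6 kN, N_AB = 19.6 kN.
A_BC = 962.1 mm².
A_CD = 313.3 mm².
δ_AB = 19600·803/(1580·195000) = 0.05108 mm
δ_BC = 19600·231/(962.1·3120) = 1.508 mm
δ_CD = 19600·331/(313.3·99000) = 0.2092 mm
δ = Σδ_i = 1.769 mm.

1.77 mm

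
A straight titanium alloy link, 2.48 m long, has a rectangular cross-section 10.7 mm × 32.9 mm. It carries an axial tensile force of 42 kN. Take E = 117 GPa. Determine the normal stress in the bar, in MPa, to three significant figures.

A = 352 mm².
σ = N/A = 42000/352 = 119.3 MPa.

119 MPa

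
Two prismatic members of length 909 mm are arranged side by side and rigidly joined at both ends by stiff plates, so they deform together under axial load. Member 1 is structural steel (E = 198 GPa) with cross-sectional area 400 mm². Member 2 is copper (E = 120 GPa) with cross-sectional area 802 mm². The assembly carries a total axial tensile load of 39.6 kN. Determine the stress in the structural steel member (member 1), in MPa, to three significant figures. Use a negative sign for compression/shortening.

Equal strain + equilibrium ⇒ each member carries load in proportion to AE: A₁E₁ = 79200000 N, A₂E₂ = 96240000 N, ΣAE = 175400000 N.
σ₁ = P·E₁/ΣAE = 39600·198000/175400000 = 44.69 MPa.

44.7 MPa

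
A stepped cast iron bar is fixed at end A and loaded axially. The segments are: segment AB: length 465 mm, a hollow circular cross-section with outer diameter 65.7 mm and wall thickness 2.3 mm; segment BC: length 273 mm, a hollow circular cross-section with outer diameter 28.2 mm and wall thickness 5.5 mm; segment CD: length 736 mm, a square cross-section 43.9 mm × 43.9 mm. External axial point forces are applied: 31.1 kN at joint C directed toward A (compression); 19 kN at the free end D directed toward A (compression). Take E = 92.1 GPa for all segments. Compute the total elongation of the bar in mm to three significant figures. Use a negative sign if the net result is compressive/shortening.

-1.01 mm

Internal axial forces (sectioning from the free end, tension +): N_CD = -19 kN, N_BC = -50.1 kN, N_AB = -50.1 kN.
A_AB = 458.1 mm².
A_BC = 392.2 mm².
A_CD = 1927 mm².
δ_AB = -50100·465/(458.1·92100) = -0.5522 mm
δ_BC = -50100·273/(392.2·92100) = -0.3786 mm
δ_CD = -19000·736/(1927·92100) = -0.07878 mm
δ = Σδ_i = -1.01 mm.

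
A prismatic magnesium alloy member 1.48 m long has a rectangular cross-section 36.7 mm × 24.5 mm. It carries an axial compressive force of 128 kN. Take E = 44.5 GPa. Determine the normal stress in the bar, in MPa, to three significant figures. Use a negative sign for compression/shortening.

-142 MPa

A = 899.2 mm².
σ = N/A = -128000/899.2 = -142.4 MPa.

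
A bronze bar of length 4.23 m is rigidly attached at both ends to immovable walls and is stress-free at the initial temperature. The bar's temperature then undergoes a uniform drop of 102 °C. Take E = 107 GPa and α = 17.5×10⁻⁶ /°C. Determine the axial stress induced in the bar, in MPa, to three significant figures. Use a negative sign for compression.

191 MPa

Free thermal expansion αLΔT = 17.5e-6 · 4230 · -102 = -7.551 mm.
The walls impose strain ε = −(-7.551)/4230 = 1.7850e-03; σ = Eε = 107000 · 1.7850e-03 = 191 MPa.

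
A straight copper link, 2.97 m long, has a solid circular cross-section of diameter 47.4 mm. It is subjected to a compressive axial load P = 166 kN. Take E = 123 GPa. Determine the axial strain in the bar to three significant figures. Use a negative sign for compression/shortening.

A = 1765 mm².
σ = N/A = -94.07 MPa; ε = σ/E = -94.07/123000 = -7.648e-04.

-7.65e-04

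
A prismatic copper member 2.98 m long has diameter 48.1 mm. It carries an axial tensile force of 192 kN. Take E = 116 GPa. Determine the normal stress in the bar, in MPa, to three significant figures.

106 MPa

A = 1817 mm².
σ = N/A = 192000/1817 = 105.7 MPa.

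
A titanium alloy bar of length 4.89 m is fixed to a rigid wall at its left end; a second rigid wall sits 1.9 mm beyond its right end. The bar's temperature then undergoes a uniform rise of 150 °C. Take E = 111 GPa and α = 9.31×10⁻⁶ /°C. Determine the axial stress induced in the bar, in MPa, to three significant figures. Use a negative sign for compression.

Free thermal expansion αLΔT = 9.31e-6 · 4890 · 150 = 6.829 mm.
The walls engage after the gap closes; constrained expansion = 6.829 − 1.9 = 4.929 mm.
The walls impose strain ε = −(4.929)/4890 = -1.0080e-03; σ = Eε = 111000 · -1.0080e-03 = -111.9 MPa.

-112 MPa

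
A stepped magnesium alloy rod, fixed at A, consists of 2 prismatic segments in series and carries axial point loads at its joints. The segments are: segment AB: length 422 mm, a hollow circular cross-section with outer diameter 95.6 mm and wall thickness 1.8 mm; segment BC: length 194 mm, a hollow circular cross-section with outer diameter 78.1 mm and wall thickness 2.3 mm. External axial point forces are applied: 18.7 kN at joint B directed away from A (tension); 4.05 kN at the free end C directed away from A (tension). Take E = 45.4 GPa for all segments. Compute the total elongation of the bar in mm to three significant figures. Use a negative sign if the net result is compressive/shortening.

0.430 mm

Internal axial forces (sectioning from the free end, tension +): N_BC = 4.05 kN, N_AB = 22.75 kN.
A_AB = 530.4 mm².
A_BC = 547.7 mm².
δ_AB = 22750·422/(530.4·45400) = 0.3987 mm
δ_BC = 4050·194/(547.7·45400) = 0.0316 mm
δ = Σδ_i = 0.4303 mm.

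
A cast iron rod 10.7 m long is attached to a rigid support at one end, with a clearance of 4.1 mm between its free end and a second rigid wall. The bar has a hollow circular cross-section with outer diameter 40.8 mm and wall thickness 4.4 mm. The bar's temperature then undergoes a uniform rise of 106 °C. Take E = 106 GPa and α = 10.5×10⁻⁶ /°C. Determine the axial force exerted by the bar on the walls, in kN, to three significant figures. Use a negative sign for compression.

Free thermal expansion αLΔT = 10.5e-6 · 10700 · 106 = 11.91 mm.
The walls engage after the gap closes; constrained expansion = 11.91 − 4.1 = 7.809 mm.
The walls impose strain ε = −(7.809)/10700 = -7.2982e-04; σ = Eε = 106000 · -7.2982e-04 = -77.36 MPa.
Wall reaction R = σ·A = -77.36·503.2 = -38920 N = -38.92 kN.

-38.9 kN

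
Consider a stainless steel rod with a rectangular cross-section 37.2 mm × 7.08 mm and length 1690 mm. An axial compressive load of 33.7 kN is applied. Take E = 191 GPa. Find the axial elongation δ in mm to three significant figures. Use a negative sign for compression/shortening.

A = 263.4 mm².
δ_mech = NL/(AE) = -33700·1690/(263.4·191000) = -1.132 mm.

-1.13 mm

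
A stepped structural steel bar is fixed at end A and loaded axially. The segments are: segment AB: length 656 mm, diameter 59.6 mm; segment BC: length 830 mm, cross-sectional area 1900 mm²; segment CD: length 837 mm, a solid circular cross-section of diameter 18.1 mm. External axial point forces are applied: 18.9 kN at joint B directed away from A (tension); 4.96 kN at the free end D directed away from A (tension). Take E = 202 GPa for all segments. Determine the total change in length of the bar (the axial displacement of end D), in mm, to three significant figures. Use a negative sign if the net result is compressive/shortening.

Internal axial forces (sectioning from the free end, tension +): N_CD = 4.96 kN, N_BC = 4.96 kN, N_AB = 23.86 kN.
A_AB = 2790 mm².
A_CD = 257.3 mm².
δ_AB = 23860·656/(2790·202000) = 0.02777 mm
δ_BC = 4960·830/(1900·202000) = 0.01073 mm
δ_CD = 4960·837/(257.3·202000) = 0.07987 mm
δ = Σδ_i = 0.1184 mm.

0.118 mm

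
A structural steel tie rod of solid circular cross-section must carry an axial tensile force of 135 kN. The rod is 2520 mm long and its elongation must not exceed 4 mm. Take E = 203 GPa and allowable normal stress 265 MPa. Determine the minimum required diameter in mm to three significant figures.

25.5 mm

Required area A ≥ P/σ_allow = 135000/265 = 509.4 mm².
For a solid circular section, d ≥ √(4A/π) = 25.47 mm.
Elongation limit: A ≥ PL/(Eδ_allow) = 135000·2520/(203000·4) = 419 mm² ⇒ d ≥ 23.1 mm.
The stress limit governs.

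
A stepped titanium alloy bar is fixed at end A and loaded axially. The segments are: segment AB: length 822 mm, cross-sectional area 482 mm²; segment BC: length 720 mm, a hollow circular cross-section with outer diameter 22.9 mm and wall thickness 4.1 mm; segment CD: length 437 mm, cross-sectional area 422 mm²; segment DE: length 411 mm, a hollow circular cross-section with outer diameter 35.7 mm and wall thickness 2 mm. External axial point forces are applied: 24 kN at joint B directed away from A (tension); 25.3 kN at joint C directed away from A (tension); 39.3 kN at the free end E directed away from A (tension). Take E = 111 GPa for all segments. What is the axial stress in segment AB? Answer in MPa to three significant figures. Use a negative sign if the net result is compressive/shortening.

Internal axial forces (sectioning from the free end, tension +): N_DE = 39.3 kN, N_CD = 39.3 kN, N_BC = 64.6 kN, N_AB = 88.6 kN.
σ_AB = N_AB/A_AB = 88600/482 = 183.8 MPa.

184 MPa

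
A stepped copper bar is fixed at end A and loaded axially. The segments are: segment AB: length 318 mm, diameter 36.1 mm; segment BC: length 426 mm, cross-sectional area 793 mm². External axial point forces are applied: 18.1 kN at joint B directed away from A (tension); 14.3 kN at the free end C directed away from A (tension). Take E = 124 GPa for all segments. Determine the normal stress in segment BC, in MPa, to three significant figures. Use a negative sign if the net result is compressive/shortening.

Internal axial forces (sectioning from the free end, tension +): N_BC = 14.3 kN, N_AB = 32.4 kN.
σ_BC = N_BC/A_BC = 14300/793 = 18.03 MPa.

18.0 MPa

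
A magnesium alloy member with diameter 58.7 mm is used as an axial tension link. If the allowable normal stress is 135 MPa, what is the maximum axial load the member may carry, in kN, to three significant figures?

A = 2706 mm².
P_max = σ_allow · A = 135 · 2706 = 365300 N = 365.3 kN.

365 kN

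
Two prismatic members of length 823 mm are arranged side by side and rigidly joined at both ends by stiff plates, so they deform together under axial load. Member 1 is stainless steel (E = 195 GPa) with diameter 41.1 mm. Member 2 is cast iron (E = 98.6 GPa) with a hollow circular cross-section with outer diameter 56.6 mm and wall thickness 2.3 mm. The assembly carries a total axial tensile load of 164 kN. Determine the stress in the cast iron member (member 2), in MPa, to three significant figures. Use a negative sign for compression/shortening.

54.4 MPa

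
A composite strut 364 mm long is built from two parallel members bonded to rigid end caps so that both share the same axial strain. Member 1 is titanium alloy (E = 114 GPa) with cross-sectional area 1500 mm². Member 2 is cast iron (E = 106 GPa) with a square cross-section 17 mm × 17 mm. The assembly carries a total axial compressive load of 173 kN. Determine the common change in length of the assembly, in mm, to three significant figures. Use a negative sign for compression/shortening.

-0.312 mm

A_2 = 289 mm².
Equal strain + equilibrium ⇒ each member carries load in proportion to AE: A₁E₁ = 171000000 N, A₂E₂ = 30630000 N, ΣAE = 201600000 N.
δ = PL/ΣAE = -173000·364/201600000 = -0.3123 mm.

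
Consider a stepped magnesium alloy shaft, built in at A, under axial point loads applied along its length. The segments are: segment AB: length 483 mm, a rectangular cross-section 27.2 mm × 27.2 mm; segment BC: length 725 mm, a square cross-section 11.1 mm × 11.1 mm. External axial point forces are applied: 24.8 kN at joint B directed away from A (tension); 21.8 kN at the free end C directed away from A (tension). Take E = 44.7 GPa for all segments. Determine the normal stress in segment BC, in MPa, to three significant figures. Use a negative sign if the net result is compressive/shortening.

177 MPa

Internal axial forces (sectioning from the free end, tension +): N_BC = 21.8 kN, N_AB = 46.6 kN.
A_BC = 123.2 mm².
σ_BC = N_BC/A_BC = 21800/123.2 = 176.9 MPa.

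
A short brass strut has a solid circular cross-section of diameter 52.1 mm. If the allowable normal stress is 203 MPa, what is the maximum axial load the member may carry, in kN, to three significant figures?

433 kN

A = 2132 mm².
P_max = σ_allow · A = 203 · 2132 = 432800 N = 432.8 kN.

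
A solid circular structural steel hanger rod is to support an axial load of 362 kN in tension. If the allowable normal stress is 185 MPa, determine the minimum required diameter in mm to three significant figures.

49.9 mm

Required area A ≥ P/σ_allow = 362000/185 = 1957 mm².
For a solid circular section, d ≥ √(4A/π) = 49.91 mm.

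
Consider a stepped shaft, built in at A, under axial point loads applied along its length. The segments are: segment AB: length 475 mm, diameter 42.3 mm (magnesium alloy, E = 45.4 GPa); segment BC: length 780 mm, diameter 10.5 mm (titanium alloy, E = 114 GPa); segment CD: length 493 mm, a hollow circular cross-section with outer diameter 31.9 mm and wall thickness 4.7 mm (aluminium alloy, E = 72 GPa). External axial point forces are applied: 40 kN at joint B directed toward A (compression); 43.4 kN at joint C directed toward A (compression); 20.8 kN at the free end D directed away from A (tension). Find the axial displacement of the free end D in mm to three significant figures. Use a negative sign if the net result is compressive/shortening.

-1.90 mm

Internal axial forces (sectioning from the free end, tension +): N_CD = 20.8 kN, N_BC = -22.6 kN, N_AB = -62.6 kN.
A_AB = 1405 mm².
A_BC = 86.59 mm².
A_CD = 401.6 mm².
δ_AB = -62600·475/(1405·45400) = -0.4661 mm
δ_BC = -22600·780/(86.59·114000) = -1.786 mm
δ_CD = 20800·493/(401.6·72000) = 0.3546 mm
δ = Σδ_i = -1.897 mm.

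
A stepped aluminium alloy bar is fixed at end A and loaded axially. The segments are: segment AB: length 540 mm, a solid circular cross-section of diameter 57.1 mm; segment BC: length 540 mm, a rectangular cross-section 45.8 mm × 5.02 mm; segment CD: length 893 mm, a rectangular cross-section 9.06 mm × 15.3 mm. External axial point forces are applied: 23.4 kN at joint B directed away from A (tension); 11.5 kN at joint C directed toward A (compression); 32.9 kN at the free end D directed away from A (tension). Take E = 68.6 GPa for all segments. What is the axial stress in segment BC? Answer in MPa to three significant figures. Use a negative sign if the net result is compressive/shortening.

93.1 MPa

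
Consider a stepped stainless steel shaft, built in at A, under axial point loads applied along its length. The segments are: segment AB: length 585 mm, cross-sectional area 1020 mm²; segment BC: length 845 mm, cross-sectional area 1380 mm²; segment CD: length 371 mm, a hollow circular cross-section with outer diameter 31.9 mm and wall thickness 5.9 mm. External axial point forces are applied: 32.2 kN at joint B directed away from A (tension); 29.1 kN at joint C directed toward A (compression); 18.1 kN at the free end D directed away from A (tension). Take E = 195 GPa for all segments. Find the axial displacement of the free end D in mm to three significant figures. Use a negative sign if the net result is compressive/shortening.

0.0993 mm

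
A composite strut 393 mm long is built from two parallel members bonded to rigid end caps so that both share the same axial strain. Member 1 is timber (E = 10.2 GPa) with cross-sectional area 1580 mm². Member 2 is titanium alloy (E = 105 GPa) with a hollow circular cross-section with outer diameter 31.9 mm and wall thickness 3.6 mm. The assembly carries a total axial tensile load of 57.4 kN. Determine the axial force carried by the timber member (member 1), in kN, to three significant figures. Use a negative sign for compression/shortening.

18.6 kN

A_2 = 320.1 mm².
Equal strain + equilibrium ⇒ each member carries load in proportion to AE: A₁E₁ = 16120000 N, A₂E₂ = 33610000 N, ΣAE = 49720000 N.
F₁ = P·A₁E₁/ΣAE = 57400·16120000/49720000 = 18600 N.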